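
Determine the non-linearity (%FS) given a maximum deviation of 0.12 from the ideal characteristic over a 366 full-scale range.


Linearity error = (max deviation / full scale) * 100%.
Linearity = (0.12 / 366) * 100
Linearity = 0.033 %FS

0.033 %FS


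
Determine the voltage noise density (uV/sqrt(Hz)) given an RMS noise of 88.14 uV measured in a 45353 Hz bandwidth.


Noise spectral density = Vrms / sqrt(BW).
NSD = 88.14 / sqrt(45353)
NSD = 88.14 / 212.9624
NSD = 0.4139 uV/sqrt(Hz)

0.4139 uV/sqrt(Hz)


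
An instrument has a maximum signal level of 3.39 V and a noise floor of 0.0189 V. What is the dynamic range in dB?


Dynamic range = 20 * log10(Vmax / Vnoise).
DR = 20 * log10(3.39 / 0.0189)
DR = 20 * log10(179.37)
DR = 45.07 dB

45.07 dB


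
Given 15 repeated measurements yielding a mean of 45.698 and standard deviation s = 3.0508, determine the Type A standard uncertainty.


The standard uncertainty for Type A evaluation is u = s / sqrt(n).
u = 3.0508 / sqrt(15)
u = 3.0508 / 3.873
u = 0.7877

0.7877


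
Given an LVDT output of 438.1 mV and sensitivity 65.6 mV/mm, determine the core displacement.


Displacement = Vout / sensitivity.
d = 438.1 / 65.6
d = 6.678 mm

6.678 mm


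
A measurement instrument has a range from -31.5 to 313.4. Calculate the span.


Span = upper range - lower range.
Span = 313.4 - (-31.5)
Span = 344.9

344.9


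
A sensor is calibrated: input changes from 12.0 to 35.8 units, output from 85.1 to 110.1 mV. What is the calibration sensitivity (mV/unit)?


Sensitivity = (y2 - y1) / (x2 - x1).
S = (110.1 - 85.1) / (35.8 - 12.0)
S = 25.0 / 23.8
S = 1.0504 mV/unit

1.0504 mV/unit


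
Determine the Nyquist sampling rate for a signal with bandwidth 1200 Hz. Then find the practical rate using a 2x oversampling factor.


By Nyquist theorem, fs_min = 2 * fmax.
fs_min = 2 * 1200 = 2400 Hz
Practical rate = 2 * fs_min = 2 * 2400 = 4800 Hz

fs_min = 2400 Hz, fs_practical = 4800 Hz


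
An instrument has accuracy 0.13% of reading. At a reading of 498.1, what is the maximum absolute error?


Absolute error = (accuracy% / 100) * reading.
Error = (0.13 / 100) * 498.1
Error = 0.0013 * 498.1
Error = 0.6475

0.6475


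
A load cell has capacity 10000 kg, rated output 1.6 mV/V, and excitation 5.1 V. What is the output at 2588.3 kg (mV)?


Vout = rated_output * Vex * (load / capacity).
Vout = 1.6 * 5.1 * (2588.3 / 10000)
Vout = 1.6 * 5.1 * 0.25883
Vout = 2.112 mV

2.112 mV


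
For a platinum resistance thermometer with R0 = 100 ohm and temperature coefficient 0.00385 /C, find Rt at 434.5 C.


The RTD equation: Rt = R0 * (1 + alpha * T).
Rt = 100 * (1 + 0.00385 * 434.5)
Rt = 100 * (1 + 1.672825)
Rt = 100 * 2.672825
Rt = 267.283 ohm

267.283 ohm


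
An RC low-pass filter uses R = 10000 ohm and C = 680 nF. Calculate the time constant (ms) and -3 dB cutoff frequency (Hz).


Time constant: tau = R * C.
tau = 10000 * 6.80e-07 = 0.0068 s
tau = 6.8 ms
Cutoff frequency: fc = 1 / (2*pi*R*C).
fc = 1 / (2*pi*0.0068) = 23.41 Hz

tau = 6.8 ms, fc = 23.41 Hz


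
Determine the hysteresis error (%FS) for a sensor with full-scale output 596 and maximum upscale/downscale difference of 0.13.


Hysteresis = (max difference / full scale) * 100%.
H = (0.13 / 596) * 100
H = 0.022 %FS

0.022 %FS


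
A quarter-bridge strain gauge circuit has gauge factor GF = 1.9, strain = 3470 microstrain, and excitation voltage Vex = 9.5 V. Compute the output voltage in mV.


Quarter bridge output: Vout = (GF * epsilon * Vex) / 4.
Vout = (1.9 * 3470e-6 * 9.5) / 4
Vout = 0.0626335 / 4 V
Vout = 0.01565837 V = 15.6584 mV

15.6584 mV


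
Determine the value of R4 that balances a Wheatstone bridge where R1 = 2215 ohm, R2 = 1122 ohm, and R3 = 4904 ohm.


At balance: R1*R4 = R2*R3, so R4 = R2*R3/R1.
R4 = 1122 * 4904 / 2215
R4 = 5502288 / 2215
R4 = 2484.1 ohm

2484.1 ohm


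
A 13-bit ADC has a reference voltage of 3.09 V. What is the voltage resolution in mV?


The resolution (LSB) of an ADC is Vref / 2^n.
LSB = 3.09 / 2^13
LSB = 3.09 / 8192
LSB = 0.0003772 V = 0.37719727 mV

0.37719727 mV


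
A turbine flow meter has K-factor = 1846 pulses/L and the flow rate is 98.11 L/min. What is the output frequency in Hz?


Frequency = K * Q / 60 (converting L/min to L/s).
f = 1846 * 98.11 / 60
f = 181111.06 / 60
f = 3018.52 Hz

3018.52 Hz


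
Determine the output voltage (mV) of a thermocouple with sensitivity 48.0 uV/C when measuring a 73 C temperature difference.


The thermocouple output V = sensitivity * dT.
V = 48.0 uV/C * 73 C
V = 3504.0 uV
V = 3.504 mV

3.504 mV


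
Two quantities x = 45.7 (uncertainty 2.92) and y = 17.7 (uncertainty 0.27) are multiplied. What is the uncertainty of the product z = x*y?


For a product z = x*y, the relative uncertainty is:
uz/z = sqrt((ux/x)^2 + (uy/y)^2)
Relative uncertainties: ux/x = 2.92/45.7 = 0.063895
uy/y = 0.27/17.7 = 0.015254
z = 45.7 * 17.7 = 808.9
uz = 808.9 * sqrt(0.063895^2 + 0.015254^2) = 53.136

53.136


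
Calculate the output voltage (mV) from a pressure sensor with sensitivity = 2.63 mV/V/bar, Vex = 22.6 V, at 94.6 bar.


Output = sensitivity * Vex * P.
Vout = 2.63 * 22.6 * 94.6
Vout = 59.438 * 94.6
Vout = 5622.83 mV

5622.83 mV


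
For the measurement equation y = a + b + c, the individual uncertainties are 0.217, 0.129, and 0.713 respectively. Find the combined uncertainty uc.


For a sum of independent quantities, uc = sqrt(u1^2 + u2^2 + u3^2).
uc = sqrt(0.217^2 + 0.129^2 + 0.713^2)
uc = sqrt(0.047089 + 0.016641 + 0.508369)
uc = 0.7564

0.7564


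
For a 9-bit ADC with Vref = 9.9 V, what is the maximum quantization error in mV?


The maximum quantization error is +/- LSB/2.
LSB = Vref / 2^n = 9.9 / 512 = 0.01933594 V
Max error = LSB / 2 = 0.01933594 / 2 = 0.00966797 V
Max error = 9.668 mV

9.668 mV


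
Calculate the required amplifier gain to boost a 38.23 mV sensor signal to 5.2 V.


Gain = Vout / Vin (converting to same units).
G = 5.2 V / 38.23 mV
G = 5200.0 mV / 38.23 mV
G = 136.02

136.02


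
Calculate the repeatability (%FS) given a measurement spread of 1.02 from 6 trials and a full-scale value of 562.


Repeatability = (spread / full scale) * 100%.
R = (1.02 / 562) * 100
R = 0.181 %FS

0.181 %FS


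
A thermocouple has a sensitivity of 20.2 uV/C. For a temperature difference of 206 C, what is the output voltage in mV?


The thermocouple output V = sensitivity * dT.
V = 20.2 uV/C * 206 C
V = 4161.2 uV
V = 4.161 mV

4.161 mV


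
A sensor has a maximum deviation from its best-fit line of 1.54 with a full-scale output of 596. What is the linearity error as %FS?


Linearity error = (max deviation / full scale) * 100%.
Linearity = (1.54 / 596) * 100
Linearity = 0.258 %FS

0.258 %FS


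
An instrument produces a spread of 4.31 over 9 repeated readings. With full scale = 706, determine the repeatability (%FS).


Repeatability = (spread / full scale) * 100%.
R = (4.31 / 706) * 100
R = 0.61 %FS

0.61 %FS


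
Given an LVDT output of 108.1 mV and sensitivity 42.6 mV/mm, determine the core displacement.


Displacement = Vout / sensitivity.
d = 108.1 / 42.6
d = 2.538 mm

2.538 mm


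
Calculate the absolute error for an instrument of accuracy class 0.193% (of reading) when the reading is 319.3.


Absolute error = (accuracy% / 100) * reading.
Error = (0.193 / 100) * 319.3
Error = 0.00193 * 319.3
Error = 0.6162

0.6162


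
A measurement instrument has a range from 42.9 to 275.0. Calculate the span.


Span = upper range - lower range.
Span = 275.0 - (42.9)
Span = 232.1

232.1


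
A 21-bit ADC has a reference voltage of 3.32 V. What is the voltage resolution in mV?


The resolution (LSB) of an ADC is Vref / 2^n.
LSB = 3.32 / 2^21
LSB = 3.32 / 2097152
LSB = 1.58e-06 V = 0.0015831 mV

0.0015831 mV


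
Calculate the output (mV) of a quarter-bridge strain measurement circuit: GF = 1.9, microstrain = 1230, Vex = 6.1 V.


Quarter bridge output: Vout = (GF * epsilon * Vex) / 4.
Vout = (1.9 * 1230e-6 * 6.1) / 4
Vout = 0.0142557 / 4 V
Vout = 0.00356392 V = 3.5639 mV

3.5639 mV


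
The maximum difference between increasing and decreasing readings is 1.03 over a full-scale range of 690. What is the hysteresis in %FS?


Hysteresis = (max difference / full scale) * 100%.
H = (1.03 / 690) * 100
H = 0.149 %FS

0.149 %FS


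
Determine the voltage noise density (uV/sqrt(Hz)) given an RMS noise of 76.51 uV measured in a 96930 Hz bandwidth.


Noise spectral density = Vrms / sqrt(BW).
NSD = 76.51 / sqrt(96930)
NSD = 76.51 / 311.3358
NSD = 0.2457 uV/sqrt(Hz)

0.2457 uV/sqrt(Hz)


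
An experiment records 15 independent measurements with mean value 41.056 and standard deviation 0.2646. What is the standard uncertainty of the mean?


The standard uncertainty for Type A evaluation is u = s / sqrt(n).
u = 0.2646 / sqrt(15)
u = 0.2646 / 3.873
u = 0.0683

0.0683


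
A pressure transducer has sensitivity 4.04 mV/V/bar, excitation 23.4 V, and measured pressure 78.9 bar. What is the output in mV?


Output = sensitivity * Vex * P.
Vout = 4.04 * 23.4 * 78.9
Vout = 94.536 * 78.9
Vout = 7458.89 mV

7458.89 mV


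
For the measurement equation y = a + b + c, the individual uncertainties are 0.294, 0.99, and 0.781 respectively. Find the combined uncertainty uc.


For a sum of independent quantities, uc = sqrt(u1^2 + u2^2 + u3^2).
uc = sqrt(0.294^2 + 0.99^2 + 0.781^2)
uc = sqrt(0.086436 + 0.9801 + 0.609961)
uc = 1.2948

1.2948


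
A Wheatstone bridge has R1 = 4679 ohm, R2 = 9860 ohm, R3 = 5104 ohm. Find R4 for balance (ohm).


At balance: R1*R4 = R2*R3, so R4 = R2*R3/R1.
R4 = 9860 * 5104 / 4679
R4 = 50325440 / 4679
R4 = 10755.6 ohm

10755.6 ohm


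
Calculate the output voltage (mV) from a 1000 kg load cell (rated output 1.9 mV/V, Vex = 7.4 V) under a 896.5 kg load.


Vout = rated_output * Vex * (load / capacity).
Vout = 1.9 * 7.4 * (896.5 / 1000)
Vout = 1.9 * 7.4 * 0.8965
Vout = 12.605 mV

12.605 mV


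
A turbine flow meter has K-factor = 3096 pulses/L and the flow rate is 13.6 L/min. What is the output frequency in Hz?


Frequency = K * Q / 60 (converting L/min to L/s).
f = 3096 * 13.6 / 60
f = 42105.6 / 60
f = 701.76 Hz

701.76 Hz


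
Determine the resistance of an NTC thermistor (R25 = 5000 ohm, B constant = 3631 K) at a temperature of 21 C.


NTC thermistor equation: Rt = R25 * exp(B * (1/T - 1/T25)).
T in Kelvin: 294.15 K, T25 = 298.15 K
1/T - 1/T25 = 1/294.15 - 1/298.15 = 4.561e-05
B * (1/T - 1/T25) = 3631 * 4.561e-05 = 0.1656
Rt = 5000 * exp(0.1656) = 5900.6 ohm

5900.6 ohm


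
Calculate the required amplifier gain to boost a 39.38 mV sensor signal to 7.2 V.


Gain = Vout / Vin (converting to same units).
G = 7.2 V / 39.38 mV
G = 7200.0 mV / 39.38 mV
G = 182.83

182.83


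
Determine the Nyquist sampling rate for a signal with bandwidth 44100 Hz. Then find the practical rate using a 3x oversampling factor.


By Nyquist theorem, fs_min = 2 * fmax.
fs_min = 2 * 44100 = 88200 Hz
Practical rate = 3 * fs_min = 3 * 88200 = 264600 Hz

fs_min = 88200 Hz, fs_practical = 264600 Hz


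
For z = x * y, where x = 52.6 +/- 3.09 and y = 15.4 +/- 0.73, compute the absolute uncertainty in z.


For a product z = x*y, the relative uncertainty is:
uz/z = sqrt((ux/x)^2 + (uy/y)^2)
Relative uncertainties: ux/x = 3.09/52.6 = 0.058745
uy/y = 0.73/15.4 = 0.047403
z = 52.6 * 15.4 = 810.0
uz = 810.0 * sqrt(0.058745^2 + 0.047403^2) = 61.146

61.146


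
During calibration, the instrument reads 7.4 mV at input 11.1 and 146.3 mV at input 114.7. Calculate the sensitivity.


Sensitivity = (y2 - y1) / (x2 - x1).
S = (146.3 - 7.4) / (114.7 - 11.1)
S = 138.9 / 103.6
S = 1.3407 mV/unit

1.3407 mV/unit


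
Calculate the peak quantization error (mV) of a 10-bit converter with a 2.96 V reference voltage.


The maximum quantization error is +/- LSB/2.
LSB = Vref / 2^n = 2.96 / 1024 = 0.00289062 V
Max error = LSB / 2 = 0.00289062 / 2 = 0.00144531 V
Max error = 1.4453 mV

1.4453 mV


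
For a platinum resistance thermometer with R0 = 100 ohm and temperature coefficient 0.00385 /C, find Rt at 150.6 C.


The RTD equation: Rt = R0 * (1 + alpha * T).
Rt = 100 * (1 + 0.00385 * 150.6)
Rt = 100 * (1 + 0.57981)
Rt = 100 * 1.57981
Rt = 157.981 ohm

157.981 ohm


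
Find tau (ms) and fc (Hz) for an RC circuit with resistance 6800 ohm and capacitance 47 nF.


Time constant: tau = R * C.
tau = 6800 * 4.70e-08 = 0.0003196 s
tau = 0.3196 ms
Cutoff frequency: fc = 1 / (2*pi*R*C).
fc = 1 / (2*pi*0.0003196) = 497.98 Hz

tau = 0.3196 ms, fc = 497.98 Hz


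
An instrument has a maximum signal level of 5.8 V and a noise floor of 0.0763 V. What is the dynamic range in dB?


Dynamic range = 20 * log10(Vmax / Vnoise).
DR = 20 * log10(5.8 / 0.0763)
DR = 20 * log10(76.02)
DR = 37.62 dB

37.62 dB


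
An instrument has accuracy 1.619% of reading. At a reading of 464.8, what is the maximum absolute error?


Absolute error = (accuracy% / 100) * reading.
Error = (1.619 / 100) * 464.8
Error = 0.01619 * 464.8
Error = 7.5251

7.5251


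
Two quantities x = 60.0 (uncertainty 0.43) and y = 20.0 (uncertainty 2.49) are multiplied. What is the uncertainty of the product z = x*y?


For a product z = x*y, the relative uncertainty is:
uz/z = sqrt((ux/x)^2 + (uy/y)^2)
Relative uncertainties: ux/x = 0.43/60.0 = 0.007167
uy/y = 2.49/20.0 = 0.1245
z = 60.0 * 20.0 = 1200.0
uz = 1200.0 * sqrt(0.007167^2 + 0.1245^2) = 149.647

149.647


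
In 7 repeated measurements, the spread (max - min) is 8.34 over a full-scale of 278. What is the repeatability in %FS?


Repeatability = (spread / full scale) * 100%.
R = (8.34 / 278) * 100
R = 3.0 %FS

3.0 %FS


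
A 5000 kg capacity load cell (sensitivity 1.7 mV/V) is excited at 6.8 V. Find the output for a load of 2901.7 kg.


Vout = rated_output * Vex * (load / capacity).
Vout = 1.7 * 6.8 * (2901.7 / 5000)
Vout = 1.7 * 6.8 * 0.58034
Vout = 6.709 mV

6.709 mV


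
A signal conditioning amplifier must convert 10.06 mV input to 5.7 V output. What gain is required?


Gain = Vout / Vin (converting to same units).
G = 5.7 V / 10.06 mV
G = 5700.0 mV / 10.06 mV
G = 566.6

566.6


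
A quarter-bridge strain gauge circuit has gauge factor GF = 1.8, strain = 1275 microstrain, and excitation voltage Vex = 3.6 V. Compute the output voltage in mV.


Quarter bridge output: Vout = (GF * epsilon * Vex) / 4.
Vout = (1.8 * 1275e-6 * 3.6) / 4
Vout = 0.008262 / 4 V
Vout = 0.0020655 V = 2.0655 mV

2.0655 mV


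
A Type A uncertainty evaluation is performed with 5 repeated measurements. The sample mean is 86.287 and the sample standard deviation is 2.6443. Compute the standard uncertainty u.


The standard uncertainty for Type A evaluation is u = s / sqrt(n).
u = 2.6443 / sqrt(5)
u = 2.6443 / 2.2361
u = 1.1826

1.1826


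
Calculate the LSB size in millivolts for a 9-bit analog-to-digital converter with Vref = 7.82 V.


The resolution (LSB) of an ADC is Vref / 2^n.
LSB = 7.82 / 2^9
LSB = 7.82 / 512
LSB = 0.01527344 V = 15.2734375 mV

15.2734375 mV


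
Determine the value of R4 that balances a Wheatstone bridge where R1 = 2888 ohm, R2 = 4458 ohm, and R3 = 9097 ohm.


At balance: R1*R4 = R2*R3, so R4 = R2*R3/R1.
R4 = 4458 * 9097 / 2888
R4 = 40554426 / 2888
R4 = 14042.39 ohm

14042.39 ohm


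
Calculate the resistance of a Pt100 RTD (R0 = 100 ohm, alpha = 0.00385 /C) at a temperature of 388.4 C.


The RTD equation: Rt = R0 * (1 + alpha * T).
Rt = 100 * (1 + 0.00385 * 388.4)
Rt = 100 * (1 + 1.49534)
Rt = 100 * 2.49534
Rt = 249.534 ohm

249.534 ohm


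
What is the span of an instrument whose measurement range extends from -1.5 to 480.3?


Span = upper range - lower range.
Span = 480.3 - (-1.5)
Span = 481.8

481.8


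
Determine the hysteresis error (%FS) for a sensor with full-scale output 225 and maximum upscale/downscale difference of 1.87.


Hysteresis = (max difference / full scale) * 100%.
H = (1.87 / 225) * 100
H = 0.831 %FS

0.831 %FS


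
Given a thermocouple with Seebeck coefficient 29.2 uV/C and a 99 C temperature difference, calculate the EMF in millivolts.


The thermocouple output V = sensitivity * dT.
V = 29.2 uV/C * 99 C
V = 2890.8 uV
V = 2.891 mV

2.891 mV


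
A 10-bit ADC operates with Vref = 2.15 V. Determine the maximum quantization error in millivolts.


The maximum quantization error is +/- LSB/2.
LSB = Vref / 2^n = 2.15 / 1024 = 0.00209961 V
Max error = LSB / 2 = 0.00209961 / 2 = 0.0010498 V
Max error = 1.0498 mV

1.0498 mV


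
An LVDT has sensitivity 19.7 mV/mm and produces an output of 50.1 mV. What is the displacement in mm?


Displacement = Vout / sensitivity.
d = 50.1 / 19.7
d = 2.543 mm

2.543 mm


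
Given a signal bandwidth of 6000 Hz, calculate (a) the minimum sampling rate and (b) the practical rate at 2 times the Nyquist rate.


By Nyquist theorem, fs_min = 2 * fmax.
fs_min = 2 * 6000 = 12000 Hz
Practical rate = 2 * fs_min = 2 * 12000 = 24000 Hz

fs_min = 12000 Hz, fs_practical = 24000 Hz


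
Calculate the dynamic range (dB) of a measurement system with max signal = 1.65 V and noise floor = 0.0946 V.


Dynamic range = 20 * log10(Vmax / Vnoise).
DR = 20 * log10(1.65 / 0.0946)
DR = 20 * log10(17.44)
DR = 24.83 dB

24.83 dB


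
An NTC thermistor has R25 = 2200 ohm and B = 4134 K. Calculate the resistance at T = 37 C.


NTC thermistor equation: Rt = R25 * exp(B * (1/T - 1/T25)).
T in Kelvin: 310.15 K, T25 = 298.15 K
1/T - 1/T25 = 1/310.15 - 1/298.15 = -0.00012977
B * (1/T - 1/T25) = 4134 * -0.00012977 = -0.5365
Rt = 2200 * exp(-0.5365) = 1286.6 ohm

1286.6 ohm


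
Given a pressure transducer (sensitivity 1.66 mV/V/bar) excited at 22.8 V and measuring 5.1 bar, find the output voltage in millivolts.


Output = sensitivity * Vex * P.
Vout = 1.66 * 22.8 * 5.1
Vout = 37.848 * 5.1
Vout = 193.02 mV

193.02 mV


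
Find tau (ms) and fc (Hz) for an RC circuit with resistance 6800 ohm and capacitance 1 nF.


Time constant: tau = R * C.
tau = 6800 * 1.00e-09 = 6.8e-06 s
tau = 0.0068 ms
Cutoff frequency: fc = 1 / (2*pi*R*C).
fc = 1 / (2*pi*6.8e-06) = 23405.14 Hz

tau = 0.0068 ms, fc = 23405.14 Hz


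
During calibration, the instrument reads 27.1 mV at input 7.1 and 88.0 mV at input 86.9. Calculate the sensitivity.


Sensitivity = (y2 - y1) / (x2 - x1).
S = (88.0 - 27.1) / (86.9 - 7.1)
S = 60.9 / 79.8
S = 0.7632 mV/unit

0.7632 mV/unit


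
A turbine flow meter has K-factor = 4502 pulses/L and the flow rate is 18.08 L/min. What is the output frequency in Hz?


Frequency = K * Q / 60 (converting L/min to L/s).
f = 4502 * 18.08 / 60
f = 81396.16 / 60
f = 1356.6 Hz

1356.6 Hz


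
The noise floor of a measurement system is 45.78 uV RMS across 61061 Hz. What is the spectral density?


Noise spectral density = Vrms / sqrt(BW).
NSD = 45.78 / sqrt(61061)
NSD = 45.78 / 247.1052
NSD = 0.1853 uV/sqrt(Hz)

0.1853 uV/sqrt(Hz)


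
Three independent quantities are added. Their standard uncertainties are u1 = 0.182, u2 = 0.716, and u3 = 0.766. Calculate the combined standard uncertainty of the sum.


For a sum of independent quantities, uc = sqrt(u1^2 + u2^2 + u3^2).
uc = sqrt(0.182^2 + 0.716^2 + 0.766^2)
uc = sqrt(0.033124 + 0.512656 + 0.586756)
uc = 1.0642

1.0642


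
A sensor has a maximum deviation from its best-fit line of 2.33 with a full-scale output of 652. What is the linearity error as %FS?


Linearity error = (max deviation / full scale) * 100%.
Linearity = (2.33 / 652) * 100
Linearity = 0.357 %FS

0.357 %FS


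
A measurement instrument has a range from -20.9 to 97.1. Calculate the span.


Span = upper range - lower range.
Span = 97.1 - (-20.9)
Span = 118.0

118.0


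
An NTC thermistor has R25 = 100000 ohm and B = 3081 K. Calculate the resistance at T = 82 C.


NTC thermistor equation: Rt = R25 * exp(B * (1/T - 1/T25)).
T in Kelvin: 355.15 K, T25 = 298.15 K
1/T - 1/T25 = 1/355.15 - 1/298.15 = -0.0005383
B * (1/T - 1/T25) = 3081 * -0.0005383 = -1.6585
Rt = 100000 * exp(-1.6585) = 19042.1 ohm

19042.1 ohm


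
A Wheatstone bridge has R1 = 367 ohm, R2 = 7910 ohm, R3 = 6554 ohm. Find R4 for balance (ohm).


At balance: R1*R4 = R2*R3, so R4 = R2*R3/R1.
R4 = 7910 * 6554 / 367
R4 = 51842140 / 367
R4 = 141259.24 ohm

141259.24 ohm


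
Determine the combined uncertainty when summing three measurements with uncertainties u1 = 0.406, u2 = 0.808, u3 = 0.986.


For a sum of independent quantities, uc = sqrt(u1^2 + u2^2 + u3^2).
uc = sqrt(0.406^2 + 0.808^2 + 0.986^2)
uc = sqrt(0.164836 + 0.652864 + 0.972196)
uc = 1.3379

1.3379


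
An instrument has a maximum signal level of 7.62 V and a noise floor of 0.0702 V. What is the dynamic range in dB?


Dynamic range = 20 * log10(Vmax / Vnoise).
DR = 20 * log10(7.62 / 0.0702)
DR = 20 * log10(108.55)
DR = 40.71 dB

40.71 dB


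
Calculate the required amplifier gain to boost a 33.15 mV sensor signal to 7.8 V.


Gain = Vout / Vin (converting to same units).
G = 7.8 V / 33.15 mV
G = 7800.0 mV / 33.15 mV
G = 235.29

235.29


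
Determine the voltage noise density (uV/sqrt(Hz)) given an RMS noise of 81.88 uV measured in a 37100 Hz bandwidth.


Noise spectral density = Vrms / sqrt(BW).
NSD = 81.88 / sqrt(37100)
NSD = 81.88 / 192.6136
NSD = 0.4251 uV/sqrt(Hz)

0.4251 uV/sqrt(Hz)


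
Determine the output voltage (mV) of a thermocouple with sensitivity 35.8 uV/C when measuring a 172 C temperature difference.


The thermocouple output V = sensitivity * dT.
V = 35.8 uV/C * 172 C
V = 6157.6 uV
V = 6.158 mV

6.158 mV


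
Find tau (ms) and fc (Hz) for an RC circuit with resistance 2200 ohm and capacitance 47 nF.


Time constant: tau = R * C.
tau = 2200 * 4.70e-08 = 0.0001034 s
tau = 0.1034 ms
Cutoff frequency: fc = 1 / (2*pi*R*C).
fc = 1 / (2*pi*0.0001034) = 1539.22 Hz

tau = 0.1034 ms, fc = 1539.22 Hz


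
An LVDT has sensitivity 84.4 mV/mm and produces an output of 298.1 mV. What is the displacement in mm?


Displacement = Vout / sensitivity.
d = 298.1 / 84.4
d = 3.532 mm

3.532 mm


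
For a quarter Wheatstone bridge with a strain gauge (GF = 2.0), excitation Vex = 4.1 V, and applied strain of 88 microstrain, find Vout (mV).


Quarter bridge output: Vout = (GF * epsilon * Vex) / 4.
Vout = (2.0 * 88e-6 * 4.1) / 4
Vout = 0.0007216 / 4 V
Vout = 0.0001804 V = 0.1804 mV

0.1804 mV


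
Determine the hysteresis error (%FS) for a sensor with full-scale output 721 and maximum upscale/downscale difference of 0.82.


Hysteresis = (max difference / full scale) * 100%.
H = (0.82 / 721) * 100
H = 0.114 %FS

0.114 %FS


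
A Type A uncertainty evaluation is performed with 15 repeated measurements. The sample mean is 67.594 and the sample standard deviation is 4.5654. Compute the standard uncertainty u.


The standard uncertainty for Type A evaluation is u = s / sqrt(n).
u = 4.5654 / sqrt(15)
u = 4.5654 / 3.873
u = 1.1788

1.1788


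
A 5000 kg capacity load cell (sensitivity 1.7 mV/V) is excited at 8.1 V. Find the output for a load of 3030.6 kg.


Vout = rated_output * Vex * (load / capacity).
Vout = 1.7 * 8.1 * (3030.6 / 5000)
Vout = 1.7 * 8.1 * 0.60612
Vout = 8.346 mV

8.346 mV


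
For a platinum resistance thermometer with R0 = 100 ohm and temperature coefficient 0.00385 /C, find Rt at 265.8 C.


The RTD equation: Rt = R0 * (1 + alpha * T).
Rt = 100 * (1 + 0.00385 * 265.8)
Rt = 100 * (1 + 1.02333)
Rt = 100 * 2.02333
Rt = 202.333 ohm

202.333 ohm


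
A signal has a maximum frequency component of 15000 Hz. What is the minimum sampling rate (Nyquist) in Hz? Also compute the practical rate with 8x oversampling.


By Nyquist theorem, fs_min = 2 * fmax.
fs_min = 2 * 15000 = 30000 Hz
Practical rate = 8 * fs_min = 8 * 30000 = 240000 Hz

fs_min = 30000 Hz, fs_practical = 240000 Hz


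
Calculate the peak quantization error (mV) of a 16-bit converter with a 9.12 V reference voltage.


The maximum quantization error is +/- LSB/2.
LSB = Vref / 2^n = 9.12 / 65536 = 0.00013916 V
Max error = LSB / 2 = 0.00013916 / 2 = 6.958e-05 V
Max error = 0.0696 mV

0.0696 mV


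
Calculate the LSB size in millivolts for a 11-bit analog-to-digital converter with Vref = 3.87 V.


The resolution (LSB) of an ADC is Vref / 2^n.
LSB = 3.87 / 2^11
LSB = 3.87 / 2048
LSB = 0.00188965 V = 1.88964844 mV

1.88964844 mV


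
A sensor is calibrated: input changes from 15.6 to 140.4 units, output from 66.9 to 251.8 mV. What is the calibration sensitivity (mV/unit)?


Sensitivity = (y2 - y1) / (x2 - x1).
S = (251.8 - 66.9) / (140.4 - 15.6)
S = 184.9 / 124.8
S = 1.4816 mV/unit

1.4816 mV/unit


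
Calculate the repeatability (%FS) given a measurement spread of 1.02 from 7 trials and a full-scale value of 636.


Repeatability = (spread / full scale) * 100%.
R = (1.02 / 636) * 100
R = 0.16 %FS

0.16 %FS


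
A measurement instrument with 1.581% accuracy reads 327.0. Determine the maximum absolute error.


Absolute error = (accuracy% / 100) * reading.
Error = (1.581 / 100) * 327.0
Error = 0.01581 * 327.0
Error = 5.1699

5.1699


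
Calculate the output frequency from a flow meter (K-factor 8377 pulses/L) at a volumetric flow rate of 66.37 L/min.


Frequency = K * Q / 60 (converting L/min to L/s).
f = 8377 * 66.37 / 60
f = 555981.49 / 60
f = 9266.36 Hz

9266.36 Hz


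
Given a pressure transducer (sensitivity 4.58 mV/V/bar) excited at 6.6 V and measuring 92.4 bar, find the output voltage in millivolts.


Output = sensitivity * Vex * P.
Vout = 4.58 * 6.6 * 92.4
Vout = 30.228 * 92.4
Vout = 2793.07 mV

2793.07 mV


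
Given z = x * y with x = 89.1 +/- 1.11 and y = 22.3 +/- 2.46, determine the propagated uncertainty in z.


For a product z = x*y, the relative uncertainty is:
uz/z = sqrt((ux/x)^2 + (uy/y)^2)
Relative uncertainties: ux/x = 1.11/89.1 = 0.012458
uy/y = 2.46/22.3 = 0.110314
z = 89.1 * 22.3 = 1986.9
uz = 1986.9 * sqrt(0.012458^2 + 0.110314^2) = 220.579

220.579


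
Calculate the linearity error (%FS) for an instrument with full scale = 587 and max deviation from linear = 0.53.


Linearity error = (max deviation / full scale) * 100%.
Linearity = (0.53 / 587) * 100
Linearity = 0.09 %FS

0.09 %FS


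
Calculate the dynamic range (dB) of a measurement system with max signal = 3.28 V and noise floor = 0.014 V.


Dynamic range = 20 * log10(Vmax / Vnoise).
DR = 20 * log10(3.28 / 0.014)
DR = 20 * log10(234.29)
DR = 47.39 dB

47.39 dB


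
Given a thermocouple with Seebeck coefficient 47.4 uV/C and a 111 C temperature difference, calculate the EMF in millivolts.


The thermocouple output V = sensitivity * dT.
V = 47.4 uV/C * 111 C
V = 5261.4 uV
V = 5.261 mV

5.261 mV


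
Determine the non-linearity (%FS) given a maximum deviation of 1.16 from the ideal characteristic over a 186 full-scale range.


Linearity error = (max deviation / full scale) * 100%.
Linearity = (1.16 / 186) * 100
Linearity = 0.624 %FS

0.624 %FS


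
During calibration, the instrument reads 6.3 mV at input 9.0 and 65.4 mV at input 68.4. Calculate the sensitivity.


Sensitivity = (y2 - y1) / (x2 - x1).
S = (65.4 - 6.3) / (68.4 - 9.0)
S = 59.1 / 59.4
S = 0.9949 mV/unit

0.9949 mV/unit


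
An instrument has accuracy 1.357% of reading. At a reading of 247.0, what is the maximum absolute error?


Absolute error = (accuracy% / 100) * reading.
Error = (1.357 / 100) * 247.0
Error = 0.01357 * 247.0
Error = 3.3518

3.3518


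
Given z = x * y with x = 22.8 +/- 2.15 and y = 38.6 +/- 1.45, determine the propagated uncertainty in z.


For a product z = x*y, the relative uncertainty is:
uz/z = sqrt((ux/x)^2 + (uy/y)^2)
Relative uncertainties: ux/x = 2.15/22.8 = 0.094298
uy/y = 1.45/38.6 = 0.037565
z = 22.8 * 38.6 = 880.1
uz = 880.1 * sqrt(0.094298^2 + 0.037565^2) = 89.333

89.333


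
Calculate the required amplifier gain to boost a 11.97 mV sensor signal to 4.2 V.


Gain = Vout / Vin (converting to same units).
G = 4.2 V / 11.97 mV
G = 4200.0 mV / 11.97 mV
G = 350.88

350.88


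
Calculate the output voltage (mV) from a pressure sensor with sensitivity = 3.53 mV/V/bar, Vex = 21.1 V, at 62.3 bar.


Output = sensitivity * Vex * P.
Vout = 3.53 * 21.1 * 62.3
Vout = 74.483 * 62.3
Vout = 4640.29 mV

4640.29 mV


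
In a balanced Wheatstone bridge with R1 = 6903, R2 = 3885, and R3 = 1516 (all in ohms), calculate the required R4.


At balance: R1*R4 = R2*R3, so R4 = R2*R3/R1.
R4 = 3885 * 1516 / 6903
R4 = 5889660 / 6903
R4 = 853.2 ohm

853.2 ohm


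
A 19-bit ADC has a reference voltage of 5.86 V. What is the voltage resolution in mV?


The resolution (LSB) of an ADC is Vref / 2^n.
LSB = 5.86 / 2^19
LSB = 5.86 / 524288
LSB = 1.118e-05 V = 0.01117706 mV

0.01117706 mV


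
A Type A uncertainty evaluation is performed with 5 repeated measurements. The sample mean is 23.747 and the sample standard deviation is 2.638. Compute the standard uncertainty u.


The standard uncertainty for Type A evaluation is u = s / sqrt(n).
u = 2.638 / sqrt(5)
u = 2.638 / 2.2361
u = 1.1797

1.1797


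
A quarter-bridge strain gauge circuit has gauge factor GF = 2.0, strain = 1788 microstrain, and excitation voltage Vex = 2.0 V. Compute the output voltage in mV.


Quarter bridge output: Vout = (GF * epsilon * Vex) / 4.
Vout = (2.0 * 1788e-6 * 2.0) / 4
Vout = 0.007152 / 4 V
Vout = 0.001788 V = 1.788 mV

1.788 mV


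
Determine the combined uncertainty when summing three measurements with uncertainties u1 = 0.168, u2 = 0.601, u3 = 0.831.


For a sum of independent quantities, uc = sqrt(u1^2 + u2^2 + u3^2).
uc = sqrt(0.168^2 + 0.601^2 + 0.831^2)
uc = sqrt(0.028224 + 0.361201 + 0.690561)
uc = 1.0392

1.0392


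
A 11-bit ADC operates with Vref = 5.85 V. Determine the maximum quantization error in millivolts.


The maximum quantization error is +/- LSB/2.
LSB = Vref / 2^n = 5.85 / 2048 = 0.00285645 V
Max error = LSB / 2 = 0.00285645 / 2 = 0.00142822 V
Max error = 1.4282 mV

1.4282 mV


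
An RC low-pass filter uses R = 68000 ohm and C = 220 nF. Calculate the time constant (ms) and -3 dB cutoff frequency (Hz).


Time constant: tau = R * C.
tau = 68000 * 2.20e-07 = 0.01496 s
tau = 14.96 ms
Cutoff frequency: fc = 1 / (2*pi*R*C).
fc = 1 / (2*pi*0.01496) = 10.64 Hz

tau = 14.96 ms, fc = 10.64 Hz


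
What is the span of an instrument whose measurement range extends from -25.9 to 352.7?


Span = upper range - lower range.
Span = 352.7 - (-25.9)
Span = 378.6

378.6


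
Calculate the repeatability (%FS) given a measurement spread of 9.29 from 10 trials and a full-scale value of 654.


Repeatability = (spread / full scale) * 100%.
R = (9.29 / 654) * 100
R = 1.42 %FS

1.42 %FS


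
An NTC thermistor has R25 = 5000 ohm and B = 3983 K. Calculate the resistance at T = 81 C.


NTC thermistor equation: Rt = R25 * exp(B * (1/T - 1/T25)).
T in Kelvin: 354.15 K, T25 = 298.15 K
1/T - 1/T25 = 1/354.15 - 1/298.15 = -0.00053035
B * (1/T - 1/T25) = 3983 * -0.00053035 = -2.1124
Rt = 5000 * exp(-2.1124) = 604.7 ohm

604.7 ohm


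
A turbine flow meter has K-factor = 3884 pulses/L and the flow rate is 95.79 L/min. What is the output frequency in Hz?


Frequency = K * Q / 60 (converting L/min to L/s).
f = 3884 * 95.79 / 60
f = 372048.36 / 60
f = 6200.81 Hz

6200.81 Hz


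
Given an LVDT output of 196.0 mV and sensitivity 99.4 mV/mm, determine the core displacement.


Displacement = Vout / sensitivity.
d = 196.0 / 99.4
d = 1.972 mm

1.972 mm


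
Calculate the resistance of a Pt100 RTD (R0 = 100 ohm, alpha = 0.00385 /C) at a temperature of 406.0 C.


The RTD equation: Rt = R0 * (1 + alpha * T).
Rt = 100 * (1 + 0.00385 * 406.0)
Rt = 100 * (1 + 1.5631)
Rt = 100 * 2.5631
Rt = 256.31 ohm

256.31 ohm


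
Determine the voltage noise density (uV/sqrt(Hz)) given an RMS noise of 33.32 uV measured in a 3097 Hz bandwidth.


Noise spectral density = Vrms / sqrt(BW).
NSD = 33.32 / sqrt(3097)
NSD = 33.32 / 55.6507
NSD = 0.5987 uV/sqrt(Hz)

0.5987 uV/sqrt(Hz)


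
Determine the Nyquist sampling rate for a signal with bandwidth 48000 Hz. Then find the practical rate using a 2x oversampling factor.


By Nyquist theorem, fs_min = 2 * fmax.
fs_min = 2 * 48000 = 96000 Hz
Practical rate = 2 * fs_min = 2 * 96000 = 192000 Hz

fs_min = 96000 Hz, fs_practical = 192000 Hz


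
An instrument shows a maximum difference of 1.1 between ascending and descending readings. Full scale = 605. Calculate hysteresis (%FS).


Hysteresis = (max difference / full scale) * 100%.
H = (1.1 / 605) * 100
H = 0.182 %FS

0.182 %FS


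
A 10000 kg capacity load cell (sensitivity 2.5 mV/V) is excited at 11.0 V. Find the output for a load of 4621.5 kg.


Vout = rated_output * Vex * (load / capacity).
Vout = 2.5 * 11.0 * (4621.5 / 10000)
Vout = 2.5 * 11.0 * 0.46215
Vout = 12.709 mV

12.709 mV


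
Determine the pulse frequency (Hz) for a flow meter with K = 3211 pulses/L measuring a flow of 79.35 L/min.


Frequency = K * Q / 60 (converting L/min to L/s).
f = 3211 * 79.35 / 60
f = 254792.85 / 60
f = 4246.55 Hz

4246.55 Hz


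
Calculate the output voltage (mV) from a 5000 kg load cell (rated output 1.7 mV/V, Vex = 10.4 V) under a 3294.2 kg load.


Vout = rated_output * Vex * (load / capacity).
Vout = 1.7 * 10.4 * (3294.2 / 5000)
Vout = 1.7 * 10.4 * 0.65884
Vout = 11.648 mV

11.648 mV


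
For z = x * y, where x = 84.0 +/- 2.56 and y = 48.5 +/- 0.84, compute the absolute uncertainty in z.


For a product z = x*y, the relative uncertainty is:
uz/z = sqrt((ux/x)^2 + (uy/y)^2)
Relative uncertainties: ux/x = 2.56/84.0 = 0.030476
uy/y = 0.84/48.5 = 0.01732
z = 84.0 * 48.5 = 4074.0
uz = 4074.0 * sqrt(0.030476^2 + 0.01732^2) = 142.809

142.809


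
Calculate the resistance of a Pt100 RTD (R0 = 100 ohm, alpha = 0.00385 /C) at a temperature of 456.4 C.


The RTD equation: Rt = R0 * (1 + alpha * T).
Rt = 100 * (1 + 0.00385 * 456.4)
Rt = 100 * (1 + 1.75714)
Rt = 100 * 2.75714
Rt = 275.714 ohm

275.714 ohm


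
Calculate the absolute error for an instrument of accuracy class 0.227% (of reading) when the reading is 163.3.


Absolute error = (accuracy% / 100) * reading.
Error = (0.227 / 100) * 163.3
Error = 0.00227 * 163.3
Error = 0.3707

0.3707


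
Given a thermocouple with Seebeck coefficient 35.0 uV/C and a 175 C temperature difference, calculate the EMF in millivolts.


The thermocouple output V = sensitivity * dT.
V = 35.0 uV/C * 175 C
V = 6125.0 uV
V = 6.125 mV

6.125 mV


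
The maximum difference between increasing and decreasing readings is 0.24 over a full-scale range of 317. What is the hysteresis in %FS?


Hysteresis = (max difference / full scale) * 100%.
H = (0.24 / 317) * 100
H = 0.076 %FS

0.076 %FS


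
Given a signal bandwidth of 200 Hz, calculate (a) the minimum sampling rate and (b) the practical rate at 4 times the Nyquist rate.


By Nyquist theorem, fs_min = 2 * fmax.
fs_min = 2 * 200 = 400 Hz
Practical rate = 4 * fs_min = 4 * 400 = 1600 Hz

fs_min = 400 Hz, fs_practical = 1600 Hz


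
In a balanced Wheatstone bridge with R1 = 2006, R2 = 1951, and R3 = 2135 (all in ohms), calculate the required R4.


At balance: R1*R4 = R2*R3, so R4 = R2*R3/R1.
R4 = 1951 * 2135 / 2006
R4 = 4165385 / 2006
R4 = 2076.46 ohm

2076.46 ohm


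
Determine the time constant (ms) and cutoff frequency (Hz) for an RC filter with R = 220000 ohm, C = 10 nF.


Time constant: tau = R * C.
tau = 220000 * 1.00e-08 = 0.0022 s
tau = 2.2 ms
Cutoff frequency: fc = 1 / (2*pi*R*C).
fc = 1 / (2*pi*0.0022) = 72.34 Hz

tau = 2.2 ms, fc = 72.34 Hz


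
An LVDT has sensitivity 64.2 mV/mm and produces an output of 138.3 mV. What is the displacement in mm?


Displacement = Vout / sensitivity.
d = 138.3 / 64.2
d = 2.154 mm

2.154 mm


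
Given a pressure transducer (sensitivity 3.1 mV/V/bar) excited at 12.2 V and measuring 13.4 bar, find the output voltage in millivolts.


Output = sensitivity * Vex * P.
Vout = 3.1 * 12.2 * 13.4
Vout = 37.82 * 13.4
Vout = 506.79 mV

506.79 mV


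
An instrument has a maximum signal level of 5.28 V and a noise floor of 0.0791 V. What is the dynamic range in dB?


Dynamic range = 20 * log10(Vmax / Vnoise).
DR = 20 * log10(5.28 / 0.0791)
DR = 20 * log10(66.75)
DR = 36.49 dB

36.49 dB


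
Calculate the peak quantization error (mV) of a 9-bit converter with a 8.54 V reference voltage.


The maximum quantization error is +/- LSB/2.
LSB = Vref / 2^n = 8.54 / 512 = 0.01667969 V
Max error = LSB / 2 = 0.01667969 / 2 = 0.00833984 V
Max error = 8.3398 mV

8.3398 mV


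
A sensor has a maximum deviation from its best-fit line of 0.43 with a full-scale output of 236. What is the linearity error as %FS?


Linearity error = (max deviation / full scale) * 100%.
Linearity = (0.43 / 236) * 100
Linearity = 0.182 %FS

0.182 %FS


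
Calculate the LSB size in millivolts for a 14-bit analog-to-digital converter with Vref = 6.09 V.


The resolution (LSB) of an ADC is Vref / 2^n.
LSB = 6.09 / 2^14
LSB = 6.09 / 16384
LSB = 0.0003717 V = 0.3717041 mV

0.3717041 mV


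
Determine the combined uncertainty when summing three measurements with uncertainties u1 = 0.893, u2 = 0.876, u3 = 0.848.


For a sum of independent quantities, uc = sqrt(u1^2 + u2^2 + u3^2).
uc = sqrt(0.893^2 + 0.876^2 + 0.848^2)
uc = sqrt(0.797449 + 0.767376 + 0.719104)
uc = 1.5113

1.5113


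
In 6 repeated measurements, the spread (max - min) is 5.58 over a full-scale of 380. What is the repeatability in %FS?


Repeatability = (spread / full scale) * 100%.
R = (5.58 / 380) * 100
R = 1.468 %FS

1.468 %FS


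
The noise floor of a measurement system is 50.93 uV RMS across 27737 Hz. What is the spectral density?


Noise spectral density = Vrms / sqrt(BW).
NSD = 50.93 / sqrt(27737)
NSD = 50.93 / 166.5443
NSD = 0.3058 uV/sqrt(Hz)

0.3058 uV/sqrt(Hz)


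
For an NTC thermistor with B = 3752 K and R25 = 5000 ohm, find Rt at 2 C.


NTC thermistor equation: Rt = R25 * exp(B * (1/T - 1/T25)).
T in Kelvin: 275.15 K, T25 = 298.15 K
1/T - 1/T25 = 1/275.15 - 1/298.15 = 0.00028036
B * (1/T - 1/T25) = 3752 * 0.00028036 = 1.0519
Rt = 5000 * exp(1.0519) = 14315.8 ohm

14315.8 ohm


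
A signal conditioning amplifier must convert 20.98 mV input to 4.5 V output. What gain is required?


Gain = Vout / Vin (converting to same units).
G = 4.5 V / 20.98 mV
G = 4500.0 mV / 20.98 mV
G = 214.49

214.49


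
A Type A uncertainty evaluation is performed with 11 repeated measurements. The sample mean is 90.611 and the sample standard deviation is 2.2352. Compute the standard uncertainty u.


The standard uncertainty for Type A evaluation is u = s / sqrt(n).
u = 2.2352 / sqrt(11)
u = 2.2352 / 3.3166
u = 0.6739

0.6739


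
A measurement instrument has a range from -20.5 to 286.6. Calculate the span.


Span = upper range - lower range.
Span = 286.6 - (-20.5)
Span = 307.1

307.1


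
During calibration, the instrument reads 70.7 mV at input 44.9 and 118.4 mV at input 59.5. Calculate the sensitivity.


Sensitivity = (y2 - y1) / (x2 - x1).
S = (118.4 - 70.7) / (59.5 - 44.9)
S = 47.7 / 14.6
S = 3.2671 mV/unit

3.2671 mV/unit


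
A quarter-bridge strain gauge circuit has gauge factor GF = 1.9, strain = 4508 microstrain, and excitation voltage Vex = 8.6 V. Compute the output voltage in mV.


Quarter bridge output: Vout = (GF * epsilon * Vex) / 4.
Vout = (1.9 * 4508e-6 * 8.6) / 4
Vout = 0.07366072 / 4 V
Vout = 0.01841518 V = 18.4152 mV

18.4152 mV


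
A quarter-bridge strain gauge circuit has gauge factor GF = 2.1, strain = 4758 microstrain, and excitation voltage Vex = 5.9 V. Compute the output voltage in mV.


Quarter bridge output: Vout = (GF * epsilon * Vex) / 4.
Vout = (2.1 * 4758e-6 * 5.9) / 4
Vout = 0.05895162 / 4 V
Vout = 0.01473791 V = 14.7379 mV

14.7379 mV


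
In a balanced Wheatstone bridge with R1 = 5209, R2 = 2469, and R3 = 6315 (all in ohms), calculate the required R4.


At balance: R1*R4 = R2*R3, so R4 = R2*R3/R1.
R4 = 2469 * 6315 / 5209
R4 = 15591735 / 5209
R4 = 2993.23 ohm

2993.23 ohm
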